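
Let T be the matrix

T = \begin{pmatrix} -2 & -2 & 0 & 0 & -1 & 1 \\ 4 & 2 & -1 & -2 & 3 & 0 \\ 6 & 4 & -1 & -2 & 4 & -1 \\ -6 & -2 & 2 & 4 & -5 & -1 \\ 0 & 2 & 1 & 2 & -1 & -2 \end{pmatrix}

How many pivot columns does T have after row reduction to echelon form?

2

Row reduce to echelon form.
R2 ← R2 + (2)·R1: [0, -2, -1, -2, 1, 2]
R3 ← R3 + (3)·R1: [0, -2, -1, -2, 1, 2]
R4 ← R4 − (3)·R1: [0, 4, 2, 4, -2, -4]
R3 ← R3 − R2: [0, 0, 0, 0, 0, 0]
R4 ← R4 + (2)·R2: [0, 0, 0, 0, 0, 0]
R5 ← R5 + R2: [0, 0, 0, 0, 0, 0]
Echelon form has 2 nonzero rows, so rank(T) = 2.
Each nonzero row contributes one pivot column: 2 pivot columns.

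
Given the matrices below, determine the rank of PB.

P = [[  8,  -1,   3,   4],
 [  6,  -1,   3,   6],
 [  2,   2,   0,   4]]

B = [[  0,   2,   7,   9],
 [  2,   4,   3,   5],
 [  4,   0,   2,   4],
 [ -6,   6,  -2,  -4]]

First compute PB:
[[-14,  36,  51,  63],
 [-26,  44,  33,  37],
 [-20,  36,  12,  12]]
Now row reduce the product.
R2 ← R2 − (13/7)·R1: [0, -160/7, -432/7, -80]
R3 ← R3 − (10/7)·R1: [0, -108/7, -426/7, -78]
R3 ← R3 − (27/40)·R2: [0, 0, -96/5, -24]
3 nonzero rows, so rank(PB) = 3.

3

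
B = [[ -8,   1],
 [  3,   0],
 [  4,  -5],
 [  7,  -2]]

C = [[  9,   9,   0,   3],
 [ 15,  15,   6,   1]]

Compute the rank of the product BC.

First compute BC:
[[-57, -57,   6, -23],
 [ 27,  27,   0,   9],
 [-39, -39, -30,   7],
 [ 33,  33, -12,  19]]
Now row reduce the product.
R2 ← R2 + (9/19)·R1: [0, 0, 54/19, -36/19]
R3 ← R3 − (13/19)·R1: [0, 0, -648/19, 432/19]
R4 ← R4 + (11/19)·R1: [0, 0, -162/19, 108/19]
R3 ← R3 + (12)·R2: [0, 0, 0, 0]
R4 ← R4 + (3)·R2: [0, 0, 0, 0]
2 nonzero rows, so rank(BC) = 2.

2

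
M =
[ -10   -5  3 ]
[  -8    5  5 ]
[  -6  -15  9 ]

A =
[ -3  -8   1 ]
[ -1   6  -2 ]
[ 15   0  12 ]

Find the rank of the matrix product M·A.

3

First compute MA:
[[ 80,  50,  36],
 [ 94,  94,  42],
 [168, -42, 132]]
Now row reduce the product.
R2 ← R2 − (47/40)·R1: [0, 141/4, -3/10]
R3 ← R3 − (21/10)·R1: [0, -147, 282/5]
R3 ← R3 + (196/47)·R2: [0, 0, 2592/47]
3 nonzero rows, so rank(MA) = 3.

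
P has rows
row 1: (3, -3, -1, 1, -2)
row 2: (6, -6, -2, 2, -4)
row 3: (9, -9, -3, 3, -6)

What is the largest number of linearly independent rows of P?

Row reduce to echelon form.
R2 ← R2 − (2)·R1: [0, 0, 0, 0, 0]
R3 ← R3 − (3)·R1: [0, 0, 0, 0, 0]
Echelon form has 1 nonzero row, so rank(P) = 1.
The rank gives the maximum number of linearly independent rows: 1.

1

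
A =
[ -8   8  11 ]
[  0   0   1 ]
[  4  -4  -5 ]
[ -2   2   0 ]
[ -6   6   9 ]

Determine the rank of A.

2

Row reduce to echelon form.
R3 ← R3 + (1/2)·R1: [0, 0, 1/2]
R4 ← R4 − (1/4)·R1: [0, 0, -11/4]
R5 ← R5 − (3/4)·R1: [0, 0, 3/4]
R3 ← R3 − (1/2)·R2: [0, 0, 0]
R4 ← R4 + (11/4)·R2: [0, 0, 0]
R5 ← R5 − (3/4)·R2: [0, 0, 0]
Echelon form has 2 nonzero rows, so rank(A) = 2.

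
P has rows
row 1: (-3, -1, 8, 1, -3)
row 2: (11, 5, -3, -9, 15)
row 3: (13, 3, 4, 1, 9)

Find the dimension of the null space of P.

2

Row reduce to echelon form.
R2 ← R2 + (11/3)·R1: [0, 4/3, 79/3, -16/3, 4]
R3 ← R3 + (13/3)·R1: [0, -4/3, 116/3, 16/3, -4]
R3 ← R3 + R2: [0, 0, 65, 0, 0]
3 nonzero rows, so rank(P) = 3.
P has 5 columns; by rank–nullity, nullity = 5 − 3 = 2.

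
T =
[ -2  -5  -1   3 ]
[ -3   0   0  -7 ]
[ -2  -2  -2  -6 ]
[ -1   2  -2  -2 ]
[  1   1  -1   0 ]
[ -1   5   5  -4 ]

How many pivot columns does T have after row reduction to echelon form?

4

Row reduce to echelon form.
R2 ← R2 − (3/2)·R1: [0, 15/2, 3/2, -23/2]
R3 ← R3 − R1: [0, 3, -1, -9]
R4 ← R4 − (1/2)·R1: [0, 9/2, -3/2, -7/2]
R5 ← R5 + (1/2)·R1: [0, -3/2, -3/2, 3/2]
R6 ← R6 − (1/2)·R1: [0, 15/2, 11/2, -11/2]
R3 ← R3 − (2/5)·R2: [0, 0, -8/5, -22/5]
R4 ← R4 − (3/5)·R2: [0, 0, -12/5, 17/5]
R5 ← R5 + (1/5)·R2: [0, 0, -6/5, -4/5]
R6 ← R6 − R2: [0, 0, 4, 6]
R4 ← R4 − (3/2)·R3: [0, 0, 0, 10]
R5 ← R5 − (3/4)·R3: [0, 0, 0, 5/2]
R6 ← R6 + (5/2)·R3: [0, 0, 0, -5]
R5 ← R5 − (1/4)·R4: [0, 0, 0, 0]
R6 ← R6 + (1/2)·R4: [0, 0, 0, 0]
Echelon form has 4 nonzero rows, so rank(T) = 4.
Each nonzero row contributes one pivot column: 4 pivot columns.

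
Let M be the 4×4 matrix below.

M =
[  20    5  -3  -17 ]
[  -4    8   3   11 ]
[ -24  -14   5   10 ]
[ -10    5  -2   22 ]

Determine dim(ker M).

Row reduce to echelon form.
R2 ← R2 + (1/5)·R1: [0, 9, 12/5, 38/5]
R3 ← R3 + (6/5)·R1: [0, -8, 7/5, -52/5]
R4 ← R4 + (1/2)·R1: [0, 15/2, -7/2, 27/2]
R3 ← R3 + (8/9)·R2: [0, 0, 53/15, -164/45]
R4 ← R4 − (5/6)·R2: [0, 0, -11/2, 43/6]
R4 ← R4 + (165/106)·R3: [0, 0, 0, 475/318]
4 nonzero rows, so rank(M) = 4.
M has 4 columns; by rank–nullity, nullity = 4 − 4 = 0.

0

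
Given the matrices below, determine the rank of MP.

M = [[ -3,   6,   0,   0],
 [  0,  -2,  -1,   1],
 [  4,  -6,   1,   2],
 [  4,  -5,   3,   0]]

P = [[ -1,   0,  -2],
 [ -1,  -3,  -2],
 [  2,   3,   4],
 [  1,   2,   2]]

2

First compute MP:
[[ -3, -18,  -6],
 [  1,   5,   2],
 [  6,  25,  12],
 [  7,  24,  14]]
Now row reduce the product.
R2 ← R2 + (1/3)·R1: [0, -1, 0]
R3 ← R3 + (2)·R1: [0, -11, 0]
R4 ← R4 + (7/3)·R1: [0, -18, 0]
R3 ← R3 − (11)·R2: [0, 0, 0]
R4 ← R4 − (18)·R2: [0, 0, 0]
2 nonzero rows, so rank(MP) = 2.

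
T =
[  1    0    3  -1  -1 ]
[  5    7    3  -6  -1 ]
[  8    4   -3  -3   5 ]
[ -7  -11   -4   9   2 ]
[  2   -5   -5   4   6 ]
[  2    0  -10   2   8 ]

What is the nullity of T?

Row reduce to echelon form.
R2 ← R2 − (5)·R1: [0, 7, -12, -1, 4]
R3 ← R3 − (8)·R1: [0, 4, -27, 5, 13]
R4 ← R4 + (7)·R1: [0, -11, 17, 2, -5]
R5 ← R5 − (2)·R1: [0, -5, -11, 6, 8]
R6 ← R6 − (2)·R1: [0, 0, -16, 4, 10]
R3 ← R3 − (4/7)·R2: [0, 0, -141/7, 39/7, 75/7]
R4 ← R4 + (11/7)·R2: [0, 0, -13/7, 3/7, 9/7]
R5 ← R5 + (5/7)·R2: [0, 0, -137/7, 37/7, 76/7]
R4 ← R4 − (13/141)·R3: [0, 0, 0, -4/47, 14/47]
R5 ← R5 − (137/141)·R3: [0, 0, 0, -6/47, 21/47]
R6 ← R6 − (112/141)·R3: [0, 0, 0, -20/47, 70/47]
R5 ← R5 − (3/2)·R4: [0, 0, 0, 0, 0]
R6 ← R6 − (5)·R4: [0, 0, 0, 0, 0]
4 nonzero rows, so rank(T) = 4.
T has 5 columns; by rank–nullity, nullity = 5 − 4 = 1.

1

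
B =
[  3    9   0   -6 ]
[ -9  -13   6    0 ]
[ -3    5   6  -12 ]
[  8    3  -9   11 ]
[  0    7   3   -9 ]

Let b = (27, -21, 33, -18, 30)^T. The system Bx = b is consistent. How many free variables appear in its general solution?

2

Row reduce the augmented matrix [B | b].
R2 ← R2 + (3)·R1: [0, 14, 6, -18, 60]
R3 ← R3 + R1: [0, 14, 6, -18, 60]
R4 ← R4 − (8/3)·R1: [0, -21, -9, 27, -90]
R3 ← R3 − R2: [0, 0, 0, 0, 0]
R4 ← R4 + (3/2)·R2: [0, 0, 0, 0, 0]
R5 ← R5 − (1/2)·R2: [0, 0, 0, 0, 0]
The echelon form has 2 nonzero rows, and every pivot lies in the first 4 columns, so rank(B) = rank([B|b]) = 2.
The system is consistent.
Free variables = (unknowns) − (rank) = 4 − 2 = 2.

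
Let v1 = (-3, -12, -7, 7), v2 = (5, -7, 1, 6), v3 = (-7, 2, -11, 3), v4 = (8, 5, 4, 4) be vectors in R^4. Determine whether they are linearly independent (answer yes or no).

Form the matrix with these vectors as rows and row reduce.
R2 ← R2 + (5/3)·R1: [0, -27, -32/3, 53/3]
R3 ← R3 − (7/3)·R1: [0, 30, 16/3, -40/3]
R4 ← R4 + (8/3)·R1: [0, -27, -44/3, 68/3]
R3 ← R3 + (10/9)·R2: [0, 0, -176/27, 170/27]
R4 ← R4 − R2: [0, 0, -4, 5]
R4 ← R4 − (27/44)·R3: [0, 0, 0, 25/22]
4 nonzero rows, so the 4 vectors span a space of dimension 4.
Since 4 = 4, the vectors are linearly independent.

yes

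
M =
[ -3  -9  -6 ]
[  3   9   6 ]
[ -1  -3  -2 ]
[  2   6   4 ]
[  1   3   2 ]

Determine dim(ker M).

Row reduce to echelon form.
R2 ← R2 + R1: [0, 0, 0]
R3 ← R3 − (1/3)·R1: [0, 0, 0]
R4 ← R4 + (2/3)·R1: [0, 0, 0]
R5 ← R5 + (1/3)·R1: [0, 0, 0]
1 nonzero row, so rank(M) = 1.
M has 3 columns; by rank–nullity, nullity = 3 − 1 = 2.

2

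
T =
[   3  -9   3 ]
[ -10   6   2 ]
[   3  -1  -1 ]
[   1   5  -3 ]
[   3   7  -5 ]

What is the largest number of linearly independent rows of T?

2

Row reduce to echelon form.
R2 ← R2 + (10/3)·R1: [0, -24, 12]
R3 ← R3 − R1: [0, 8, -4]
R4 ← R4 − (1/3)·R1: [0, 8, -4]
R5 ← R5 − R1: [0, 16, -8]
R3 ← R3 + (1/3)·R2: [0, 0, 0]
R4 ← R4 + (1/3)·R2: [0, 0, 0]
R5 ← R5 + (2/3)·R2: [0, 0, 0]
Echelon form has 2 nonzero rows, so rank(T) = 2.
The rank gives the maximum number of linearly independent rows: 2.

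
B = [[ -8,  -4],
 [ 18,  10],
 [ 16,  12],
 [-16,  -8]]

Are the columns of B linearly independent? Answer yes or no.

yes

Row reduce B to echelon form.
R2 ← R2 + (9/4)·R1: [0, 1]
R3 ← R3 + (2)·R1: [0, 4]
R4 ← R4 − (2)·R1: [0, 0]
R3 ← R3 − (4)·R2: [0, 0]
2 pivots among 2 columns.
Every column is a pivot column, so the columns are linearly independent.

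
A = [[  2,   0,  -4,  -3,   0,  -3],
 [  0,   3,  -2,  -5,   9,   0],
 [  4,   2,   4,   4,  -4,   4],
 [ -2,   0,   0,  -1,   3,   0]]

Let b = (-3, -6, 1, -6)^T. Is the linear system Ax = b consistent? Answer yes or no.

Row reduce the augmented matrix [A | b].
R3 ← R3 − (2)·R1: [0, 2, 12, 10, -4, 10, 7]
R4 ← R4 + R1: [0, 0, -4, -4, 3, -3, -9]
R3 ← R3 − (2/3)·R2: [0, 0, 40/3, 40/3, -10, 10, 11]
R4 ← R4 + (3/10)·R3: [0, 0, 0, 0, 0, 0, -57/10]
The echelon form has 4 nonzero rows; the last pivot sits in the augmented column, so rank(A) = 3 but rank([A|b]) = 4.
Since the ranks differ, the system is inconsistent.

no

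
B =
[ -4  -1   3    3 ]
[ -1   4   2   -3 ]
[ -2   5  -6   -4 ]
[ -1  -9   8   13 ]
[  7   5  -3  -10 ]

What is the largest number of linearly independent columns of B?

Row reduce to echelon form.
R2 ← R2 − (1/4)·R1: [0, 17/4, 5/4, -15/4]
R3 ← R3 − (1/2)·R1: [0, 11/2, -15/2, -11/2]
R4 ← R4 − (1/4)·R1: [0, -35/4, 29/4, 49/4]
R5 ← R5 + (7/4)·R1: [0, 13/4, 9/4, -19/4]
R3 ← R3 − (22/17)·R2: [0, 0, -155/17, -11/17]
R4 ← R4 + (35/17)·R2: [0, 0, 167/17, 77/17]
R5 ← R5 − (13/17)·R2: [0, 0, 22/17, -32/17]
R4 ← R4 + (167/155)·R3: [0, 0, 0, 594/155]
R5 ← R5 + (22/155)·R3: [0, 0, 0, -306/155]
R5 ← R5 + (17/33)·R4: [0, 0, 0, 0]
Echelon form has 4 nonzero rows, so rank(B) = 4.
The rank gives the maximum number of linearly independent columns: 4.

4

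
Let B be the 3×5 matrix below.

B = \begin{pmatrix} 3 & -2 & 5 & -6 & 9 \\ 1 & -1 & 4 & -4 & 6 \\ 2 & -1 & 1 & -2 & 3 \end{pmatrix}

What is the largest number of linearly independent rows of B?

Row reduce to echelon form.
R2 ← R2 − (1/3)·R1: [0, -1/3, 7/3, -2, 3]
R3 ← R3 − (2/3)·R1: [0, 1/3, -7/3, 2, -3]
R3 ← R3 + R2: [0, 0, 0, 0, 0]
Echelon form has 2 nonzero rows, so rank(B) = 2.
The rank gives the maximum number of linearly independent rows: 2.

2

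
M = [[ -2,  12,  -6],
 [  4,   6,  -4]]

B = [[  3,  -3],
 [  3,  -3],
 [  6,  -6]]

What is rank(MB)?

1

First compute MB:
[[ -6,   6],
 [  6,  -6]]
Now row reduce the product.
R2 ← R2 + R1: [0, 0]
1 nonzero row, so rank(MB) = 1.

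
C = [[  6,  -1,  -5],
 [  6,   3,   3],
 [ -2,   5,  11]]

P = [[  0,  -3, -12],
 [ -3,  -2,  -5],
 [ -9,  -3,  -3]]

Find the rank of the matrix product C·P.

First compute CP:
[[ 48,  -1, -52],
 [-36, -33, -96],
 [-114, -37, -34]]
Now row reduce the product.
R2 ← R2 + (3/4)·R1: [0, -135/4, -135]
R3 ← R3 + (19/8)·R1: [0, -315/8, -315/2]
R3 ← R3 − (7/6)·R2: [0, 0, 0]
2 nonzero rows, so rank(CP) = 2.

2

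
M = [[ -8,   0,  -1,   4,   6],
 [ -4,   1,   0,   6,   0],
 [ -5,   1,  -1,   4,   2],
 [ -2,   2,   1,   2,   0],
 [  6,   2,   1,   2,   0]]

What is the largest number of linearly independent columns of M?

5

Row reduce to echelon form.
R2 ← R2 − (1/2)·R1: [0, 1, 1/2, 4, -3]
R3 ← R3 − (5/8)·R1: [0, 1, -3/8, 3/2, -7/4]
R4 ← R4 − (1/4)·R1: [0, 2, 5/4, 1, -3/2]
R5 ← R5 + (3/4)·R1: [0, 2, 1/4, 5, 9/2]
R3 ← R3 − R2: [0, 0, -7/8, -5/2, 5/4]
R4 ← R4 − (2)·R2: [0, 0, 1/4, -7, 9/2]
R5 ← R5 − (2)·R2: [0, 0, -3/4, -3, 21/2]
R4 ← R4 + (2/7)·R3: [0, 0, 0, -54/7, 34/7]
R5 ← R5 − (6/7)·R3: [0, 0, 0, -6/7, 66/7]
R5 ← R5 − (1/9)·R4: [0, 0, 0, 0, 80/9]
Echelon form has 5 nonzero rows, so rank(M) = 5.
The rank gives the maximum number of linearly independent columns: 5.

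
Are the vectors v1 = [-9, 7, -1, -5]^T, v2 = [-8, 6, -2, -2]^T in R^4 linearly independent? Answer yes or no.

yes

Form the matrix with these vectors as rows and row reduce.
R2 ← R2 − (8/9)·R1: [0, -2/9, -10/9, 22/9]
2 nonzero rows, so the 2 vectors span a space of dimension 2.
Since 2 = 2, the vectors are linearly independent.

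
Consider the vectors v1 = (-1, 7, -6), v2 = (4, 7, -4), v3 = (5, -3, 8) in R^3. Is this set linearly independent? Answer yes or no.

Form the matrix with these vectors as rows and row reduce.
R2 ← R2 + (4)·R1: [0, 35, -28]
R3 ← R3 + (5)·R1: [0, 32, -22]
R3 ← R3 − (32/35)·R2: [0, 0, 18/5]
3 nonzero rows, so the 3 vectors span a space of dimension 3.
Since 3 = 3, the vectors are linearly independent.

yes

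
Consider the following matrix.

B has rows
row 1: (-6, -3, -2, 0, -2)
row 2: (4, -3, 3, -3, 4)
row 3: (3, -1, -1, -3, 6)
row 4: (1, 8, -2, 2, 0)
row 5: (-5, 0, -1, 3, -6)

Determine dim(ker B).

1

Row reduce to echelon form.
R2 ← R2 + (2/3)·R1: [0, -5, 5/3, -3, 8/3]
R3 ← R3 + (1/2)·R1: [0, -5/2, -2, -3, 5]
R4 ← R4 + (1/6)·R1: [0, 15/2, -7/3, 2, -1/3]
R5 ← R5 − (5/6)·R1: [0, 5/2, 2/3, 3, -13/3]
R3 ← R3 − (1/2)·R2: [0, 0, -17/6, -3/2, 11/3]
R4 ← R4 + (3/2)·R2: [0, 0, 1/6, -5/2, 11/3]
R5 ← R5 + (1/2)·R2: [0, 0, 3/2, 3/2, -3]
R4 ← R4 + (1/17)·R3: [0, 0, 0, -44/17, 66/17]
R5 ← R5 + (9/17)·R3: [0, 0, 0, 12/17, -18/17]
R5 ← R5 + (3/11)·R4: [0, 0, 0, 0, 0]
4 nonzero rows, so rank(B) = 4.
B has 5 columns; by rank–nullity, nullity = 5 − 4 = 1.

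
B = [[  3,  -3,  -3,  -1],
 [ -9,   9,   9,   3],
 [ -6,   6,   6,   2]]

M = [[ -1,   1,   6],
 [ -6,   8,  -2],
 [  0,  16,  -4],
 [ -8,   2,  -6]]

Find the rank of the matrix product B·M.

1

First compute BM:
[[ 23, -71,  42],
 [-69, 213, -126],
 [-46, 142, -84]]
Now row reduce the product.
R2 ← R2 + (3)·R1: [0, 0, 0]
R3 ← R3 + (2)·R1: [0, 0, 0]
1 nonzero row, so rank(BM) = 1.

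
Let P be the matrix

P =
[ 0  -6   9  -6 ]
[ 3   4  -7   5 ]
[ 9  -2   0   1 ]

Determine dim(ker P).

Row reduce to echelon form.
Swap R1 ↔ R2
R3 ← R3 − (3)·R1: [0, -14, 21, -14]
R3 ← R3 − (7/3)·R2: [0, 0, 0, 0]
2 nonzero rows, so rank(P) = 2.
P has 4 columns; by rank–nullity, nullity = 4 − 2 = 2.

2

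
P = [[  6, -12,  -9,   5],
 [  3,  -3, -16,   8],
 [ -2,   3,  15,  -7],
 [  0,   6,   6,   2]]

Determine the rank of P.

4

Row reduce to echelon form.
R2 ← R2 − (1/2)·R1: [0, 3, -23/2, 11/2]
R3 ← R3 + (1/3)·R1: [0, -1, 12, -16/3]
R3 ← R3 + (1/3)·R2: [0, 0, 49/6, -7/2]
R4 ← R4 − (2)·R2: [0, 0, 29, -9]
R4 ← R4 − (174/49)·R3: [0, 0, 0, 24/7]
Echelon form has 4 nonzero rows, so rank(P) = 4.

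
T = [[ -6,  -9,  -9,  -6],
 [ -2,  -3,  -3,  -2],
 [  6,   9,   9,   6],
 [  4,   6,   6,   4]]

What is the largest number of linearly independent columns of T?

1

Row reduce to echelon form.
R2 ← R2 − (1/3)·R1: [0, 0, 0, 0]
R3 ← R3 + R1: [0, 0, 0, 0]
R4 ← R4 + (2/3)·R1: [0, 0, 0, 0]
Echelon form has 1 nonzero row, so rank(T) = 1.
The rank gives the maximum number of linearly independent columns: 1.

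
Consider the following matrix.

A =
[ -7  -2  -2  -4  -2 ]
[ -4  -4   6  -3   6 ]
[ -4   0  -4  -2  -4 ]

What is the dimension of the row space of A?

Row reduce to echelon form.
R2 ← R2 − (4/7)·R1: [0, -20/7, 50/7, -5/7, 50/7]
R3 ← R3 − (4/7)·R1: [0, 8/7, -20/7, 2/7, -20/7]
R3 ← R3 + (2/5)·R2: [0, 0, 0, 0, 0]
Echelon form has 2 nonzero rows, so rank(A) = 2.
The row space has dimension equal to the rank: 2.

2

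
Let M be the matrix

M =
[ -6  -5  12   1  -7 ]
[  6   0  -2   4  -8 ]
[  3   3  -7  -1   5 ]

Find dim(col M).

Row reduce to echelon form.
R2 ← R2 + R1: [0, -5, 10, 5, -15]
R3 ← R3 + (1/2)·R1: [0, 1/2, -1, -1/2, 3/2]
R3 ← R3 + (1/10)·R2: [0, 0, 0, 0, 0]
Echelon form has 2 nonzero rows, so rank(M) = 2.
The column space has dimension equal to the rank: 2.

2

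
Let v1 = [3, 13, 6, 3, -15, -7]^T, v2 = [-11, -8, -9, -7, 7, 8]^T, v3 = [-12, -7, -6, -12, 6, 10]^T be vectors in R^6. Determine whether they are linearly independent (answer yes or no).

Form the matrix with these vectors as rows and row reduce.
R2 ← R2 + (11/3)·R1: [0, 119/3, 13, 4, -48, -53/3]
R3 ← R3 + (4)·R1: [0, 45, 18, 0, -54, -18]
R3 ← R3 − (135/119)·R2: [0, 0, 387/119, -540/119, 54/119, 243/119]
3 nonzero rows, so the 3 vectors span a space of dimension 3.
Since 3 = 3, the vectors are linearly independent.

yes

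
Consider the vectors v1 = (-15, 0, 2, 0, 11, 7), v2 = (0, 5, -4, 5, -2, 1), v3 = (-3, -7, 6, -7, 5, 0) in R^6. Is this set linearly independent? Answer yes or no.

Form the matrix with these vectors as rows and row reduce.
R3 ← R3 − (1/5)·R1: [0, -7, 28/5, -7, 14/5, -7/5]
R3 ← R3 + (7/5)·R2: [0, 0, 0, 0, 0, 0]
2 nonzero rows, so the 3 vectors span a space of dimension 2.
Since 2 < 3, the vectors are linearly dependent.

no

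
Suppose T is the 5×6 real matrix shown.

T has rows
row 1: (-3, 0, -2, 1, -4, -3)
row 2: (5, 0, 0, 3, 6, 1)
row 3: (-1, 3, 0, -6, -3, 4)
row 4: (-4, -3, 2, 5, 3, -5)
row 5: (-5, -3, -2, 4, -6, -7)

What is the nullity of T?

2

Row reduce to echelon form.
R2 ← R2 + (5/3)·R1: [0, 0, -10/3, 14/3, -2/3, -4]
R3 ← R3 − (1/3)·R1: [0, 3, 2/3, -19/3, -5/3, 5]
R4 ← R4 − (4/3)·R1: [0, -3, 14/3, 11/3, 25/3, -1]
R5 ← R5 − (5/3)·R1: [0, -3, 4/3, 7/3, 2/3, -2]
Swap R2 ↔ R3
R4 ← R4 + R2: [0, 0, 16/3, -8/3, 20/3, 4]
R5 ← R5 + R2: [0, 0, 2, -4, -1, 3]
R4 ← R4 + (8/5)·R3: [0, 0, 0, 24/5, 28/5, -12/5]
R5 ← R5 + (3/5)·R3: [0, 0, 0, -6/5, -7/5, 3/5]
R5 ← R5 + (1/4)·R4: [0, 0, 0, 0, 0, 0]
4 nonzero rows, so rank(T) = 4.
T has 6 columns; by rank–nullity, nullity = 6 − 4 = 2.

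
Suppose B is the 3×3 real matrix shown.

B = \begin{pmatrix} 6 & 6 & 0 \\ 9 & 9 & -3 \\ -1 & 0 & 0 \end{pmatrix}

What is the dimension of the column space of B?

Row reduce to echelon form.
R2 ← R2 − (3/2)·R1: [0, 0, -3]
R3 ← R3 + (1/6)·R1: [0, 1, 0]
Swap R2 ↔ R3
Echelon form has 3 nonzero rows, so rank(B) = 3.
The column space has dimension equal to the rank: 3.

3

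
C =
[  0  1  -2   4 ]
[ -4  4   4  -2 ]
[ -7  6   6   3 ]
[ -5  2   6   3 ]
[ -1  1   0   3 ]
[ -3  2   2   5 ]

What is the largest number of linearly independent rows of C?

3

Row reduce to echelon form.
Swap R1 ↔ R2
R3 ← R3 − (7/4)·R1: [0, -1, -1, 13/2]
R4 ← R4 − (5/4)·R1: [0, -3, 1, 11/2]
R5 ← R5 − (1/4)·R1: [0, 0, -1, 7/2]
R6 ← R6 − (3/4)·R1: [0, -1, -1, 13/2]
R3 ← R3 + R2: [0, 0, -3, 21/2]
R4 ← R4 + (3)·R2: [0, 0, -5, 35/2]
R6 ← R6 + R2: [0, 0, -3, 21/2]
R4 ← R4 − (5/3)·R3: [0, 0, 0, 0]
R5 ← R5 − (1/3)·R3: [0, 0, 0, 0]
R6 ← R6 − R3: [0, 0, 0, 0]
Echelon form has 3 nonzero rows, so rank(C) = 3.
The rank gives the maximum number of linearly independent rows: 3.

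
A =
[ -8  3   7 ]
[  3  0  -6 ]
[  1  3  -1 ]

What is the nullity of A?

Row reduce to echelon form.
R2 ← R2 + (3/8)·R1: [0, 9/8, -27/8]
R3 ← R3 + (1/8)·R1: [0, 27/8, -1/8]
R3 ← R3 − (3)·R2: [0, 0, 10]
3 nonzero rows, so rank(A) = 3.
A has 3 columns; by rank–nullity, nullity = 3 − 3 = 0.

0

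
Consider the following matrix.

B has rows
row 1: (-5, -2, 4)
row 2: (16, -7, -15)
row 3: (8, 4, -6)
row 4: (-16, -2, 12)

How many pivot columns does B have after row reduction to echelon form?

3

Row reduce to echelon form.
R2 ← R2 + (16/5)·R1: [0, -67/5, -11/5]
R3 ← R3 + (8/5)·R1: [0, 4/5, 2/5]
R4 ← R4 − (16/5)·R1: [0, 22/5, -4/5]
R3 ← R3 + (4/67)·R2: [0, 0, 18/67]
R4 ← R4 + (22/67)·R2: [0, 0, -102/67]
R4 ← R4 + (17/3)·R3: [0, 0, 0]
Echelon form has 3 nonzero rows, so rank(B) = 3.
Each nonzero row contributes one pivot column: 3 pivot columns.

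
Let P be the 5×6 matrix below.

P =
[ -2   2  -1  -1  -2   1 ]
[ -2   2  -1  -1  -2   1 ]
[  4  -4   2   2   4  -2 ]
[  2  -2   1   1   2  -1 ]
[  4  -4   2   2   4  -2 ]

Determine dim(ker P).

5

Row reduce to echelon form.
R2 ← R2 − R1: [0, 0, 0, 0, 0, 0]
R3 ← R3 + (2)·R1: [0, 0, 0, 0, 0, 0]
R4 ← R4 + R1: [0, 0, 0, 0, 0, 0]
R5 ← R5 + (2)·R1: [0, 0, 0, 0, 0, 0]
1 nonzero row, so rank(P) = 1.
P has 6 columns; by rank–nullity, nullity = 6 − 1 = 5.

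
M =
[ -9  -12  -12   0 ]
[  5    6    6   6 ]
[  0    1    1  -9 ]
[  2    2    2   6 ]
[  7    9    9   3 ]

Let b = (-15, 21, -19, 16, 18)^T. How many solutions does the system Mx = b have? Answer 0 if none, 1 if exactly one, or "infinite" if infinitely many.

Row reduce the augmented matrix [M | b].
R2 ← R2 + (5/9)·R1: [0, -2/3, -2/3, 6, 38/3]
R4 ← R4 + (2/9)·R1: [0, -2/3, -2/3, 6, 38/3]
R5 ← R5 + (7/9)·R1: [0, -1/3, -1/3, 3, 19/3]
R3 ← R3 + (3/2)·R2: [0, 0, 0, 0, 0]
R4 ← R4 − R2: [0, 0, 0, 0, 0]
R5 ← R5 − (1/2)·R2: [0, 0, 0, 0, 0]
The echelon form has 2 nonzero rows, and every pivot lies in the first 4 columns, so rank(M) = rank([M|b]) = 2.
The system is consistent.
rank = 2 < 4 unknowns, so there are infinitely many solutions.

infinite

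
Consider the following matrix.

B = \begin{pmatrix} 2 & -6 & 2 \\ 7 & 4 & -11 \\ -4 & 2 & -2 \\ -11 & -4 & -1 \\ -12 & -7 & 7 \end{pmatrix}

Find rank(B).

Row reduce to echelon form.
R2 ← R2 − (7/2)·R1: [0, 25, -18]
R3 ← R3 + (2)·R1: [0, -10, 2]
R4 ← R4 + (11/2)·R1: [0, -37, 10]
R5 ← R5 + (6)·R1: [0, -43, 19]
R3 ← R3 + (2/5)·R2: [0, 0, -26/5]
R4 ← R4 + (37/25)·R2: [0, 0, -416/25]
R5 ← R5 + (43/25)·R2: [0, 0, -299/25]
R4 ← R4 − (16/5)·R3: [0, 0, 0]
R5 ← R5 − (23/10)·R3: [0, 0, 0]
Echelon form has 3 nonzero rows, so rank(B) = 3.

3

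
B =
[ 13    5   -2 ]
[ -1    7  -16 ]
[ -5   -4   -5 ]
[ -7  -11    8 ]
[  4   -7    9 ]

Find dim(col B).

3

Row reduce to echelon form.
R2 ← R2 + (1/13)·R1: [0, 96/13, -210/13]
R3 ← R3 + (5/13)·R1: [0, -27/13, -75/13]
R4 ← R4 + (7/13)·R1: [0, -108/13, 90/13]
R5 ← R5 − (4/13)·R1: [0, -111/13, 125/13]
R3 ← R3 + (9/32)·R2: [0, 0, -165/16]
R4 ← R4 + (9/8)·R2: [0, 0, -45/4]
R5 ← R5 + (37/32)·R2: [0, 0, -145/16]
R4 ← R4 − (12/11)·R3: [0, 0, 0]
R5 ← R5 − (29/33)·R3: [0, 0, 0]
Echelon form has 3 nonzero rows, so rank(B) = 3.
The column space has dimension equal to the rank: 3.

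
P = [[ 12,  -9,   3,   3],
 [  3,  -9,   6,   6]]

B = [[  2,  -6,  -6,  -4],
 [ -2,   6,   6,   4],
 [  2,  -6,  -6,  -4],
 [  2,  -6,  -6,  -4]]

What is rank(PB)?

1

First compute PB:
[[ 54, -162, -162, -108],
 [ 48, -144, -144, -96]]
Now row reduce the product.
R2 ← R2 − (8/9)·R1: [0, 0, 0, 0]
1 nonzero row, so rank(PB) = 1.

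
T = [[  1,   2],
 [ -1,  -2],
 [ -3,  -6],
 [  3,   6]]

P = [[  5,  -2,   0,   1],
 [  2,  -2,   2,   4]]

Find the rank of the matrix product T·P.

1

First compute TP:
[[  9,  -6,   4,   9],
 [ -9,   6,  -4,  -9],
 [-27,  18, -12, -27],
 [ 27, -18,  12,  27]]
Now row reduce the product.
R2 ← R2 + R1: [0, 0, 0, 0]
R3 ← R3 + (3)·R1: [0, 0, 0, 0]
R4 ← R4 − (3)·R1: [0, 0, 0, 0]
1 nonzero row, so rank(TP) = 1.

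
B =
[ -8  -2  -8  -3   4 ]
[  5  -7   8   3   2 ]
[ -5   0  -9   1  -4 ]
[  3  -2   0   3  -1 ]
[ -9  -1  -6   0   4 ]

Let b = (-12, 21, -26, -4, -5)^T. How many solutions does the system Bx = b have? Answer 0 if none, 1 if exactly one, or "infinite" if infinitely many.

Row reduce the augmented matrix [B | b].
R2 ← R2 + (5/8)·R1: [0, -33/4, 3, 9/8, 9/2, 27/2]
R3 ← R3 − (5/8)·R1: [0, 5/4, -4, 23/8, -13/2, -37/2]
R4 ← R4 + (3/8)·R1: [0, -11/4, -3, 15/8, 1/2, -17/2]
R5 ← R5 − (9/8)·R1: [0, 5/4, 3, 27/8, -1/2, 17/2]
R3 ← R3 + (5/33)·R2: [0, 0, -39/11, 67/22, -64/11, -181/11]
R4 ← R4 − (1/3)·R2: [0, 0, -4, 3/2, -1, -13]
R5 ← R5 + (5/33)·R2: [0, 0, 38/11, 39/11, 2/11, 116/11]
R4 ← R4 − (44/39)·R3: [0, 0, 0, -151/78, 217/39, 217/39]
R5 ← R5 + (38/39)·R3: [0, 0, 0, 254/39, -214/39, -214/39]
R5 ← R5 + (508/151)·R4: [0, 0, 0, 0, 1998/151, 1998/151]
The echelon form has 5 nonzero rows, and every pivot lies in the first 5 columns, so rank(B) = rank([B|b]) = 5.
The system is consistent.
rank = 5 = number of unknowns, so the solution is unique.

1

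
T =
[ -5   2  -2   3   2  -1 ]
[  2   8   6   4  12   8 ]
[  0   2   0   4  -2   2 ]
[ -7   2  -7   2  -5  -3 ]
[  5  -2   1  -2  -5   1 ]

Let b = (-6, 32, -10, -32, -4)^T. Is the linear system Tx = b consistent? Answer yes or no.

Row reduce the augmented matrix [T | b].
R2 ← R2 + (2/5)·R1: [0, 44/5, 26/5, 26/5, 64/5, 38/5, 148/5]
R4 ← R4 − (7/5)·R1: [0, -4/5, -21/5, -11/5, -39/5, -8/5, -118/5]
R5 ← R5 + R1: [0, 0, -1, 1, -3, 0, -10]
R3 ← R3 − (5/22)·R2: [0, 0, -13/11, 31/11, -54/11, 3/11, -184/11]
R4 ← R4 + (1/11)·R2: [0, 0, -41/11, -19/11, -73/11, -10/11, -230/11]
R4 ← R4 − (41/13)·R3: [0, 0, 0, -138/13, 115/13, -23/13, 414/13]
R5 ← R5 − (11/13)·R3: [0, 0, 0, -18/13, 15/13, -3/13, 54/13]
R5 ← R5 − (3/23)·R4: [0, 0, 0, 0, 0, 0, 0]
The echelon form has 4 nonzero rows, and every pivot lies in the first 6 columns, so rank(T) = rank([T|b]) = 4.
The system is consistent.

yes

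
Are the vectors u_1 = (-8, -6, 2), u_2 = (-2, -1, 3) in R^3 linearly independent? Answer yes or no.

Form the matrix with these vectors as rows and row reduce.
R2 ← R2 − (1/4)·R1: [0, 1/2, 5/2]
2 nonzero rows, so the 2 vectors span a space of dimension 2.
Since 2 = 2, the vectors are linearly independent.

yes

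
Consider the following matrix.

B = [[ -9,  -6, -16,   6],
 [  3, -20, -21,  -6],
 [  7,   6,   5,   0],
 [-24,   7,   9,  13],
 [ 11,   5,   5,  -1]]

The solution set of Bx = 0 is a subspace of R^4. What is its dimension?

0

Row reduce to echelon form.
R2 ← R2 + (1/3)·R1: [0, -22, -79/3, -4]
R3 ← R3 + (7/9)·R1: [0, 4/3, -67/9, 14/3]
R4 ← R4 − (8/3)·R1: [0, 23, 155/3, -3]
R5 ← R5 + (11/9)·R1: [0, -7/3, -131/9, 19/3]
R3 ← R3 + (2/33)·R2: [0, 0, -895/99, 146/33]
R4 ← R4 + (23/22)·R2: [0, 0, 531/22, -79/11]
R5 ← R5 − (7/66)·R2: [0, 0, -2329/198, 223/33]
R4 ← R4 + (4779/1790)·R3: [0, 0, 0, 4144/895]
R5 ← R5 − (2329/1790)·R3: [0, 0, 0, 896/895]
R5 ← R5 − (8/37)·R4: [0, 0, 0, 0]
4 nonzero rows, so rank(B) = 4.
B has 4 columns; by rank–nullity, nullity = 4 − 4 = 0.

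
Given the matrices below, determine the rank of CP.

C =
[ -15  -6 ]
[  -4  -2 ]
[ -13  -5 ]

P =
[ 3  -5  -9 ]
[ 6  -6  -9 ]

2

First compute CP:
[[-81, 111, 189],
 [-24,  32,  54],
 [-69,  95, 162]]
Now row reduce the product.
R2 ← R2 − (8/27)·R1: [0, -8/9, -2]
R3 ← R3 − (23/27)·R1: [0, 4/9, 1]
R3 ← R3 + (1/2)·R2: [0, 0, 0]
2 nonzero rows, so rank(CP) = 2.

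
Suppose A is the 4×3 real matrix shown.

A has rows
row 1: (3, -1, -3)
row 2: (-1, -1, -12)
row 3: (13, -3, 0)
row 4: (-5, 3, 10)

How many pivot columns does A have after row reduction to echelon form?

3

Row reduce to echelon form.
R2 ← R2 + (1/3)·R1: [0, -4/3, -13]
R3 ← R3 − (13/3)·R1: [0, 4/3, 13]
R4 ← R4 + (5/3)·R1: [0, 4/3, 5]
R3 ← R3 + R2: [0, 0, 0]
R4 ← R4 + R2: [0, 0, -8]
Swap R3 ↔ R4
Echelon form has 3 nonzero rows, so rank(A) = 3.
Each nonzero row contributes one pivot column: 3 pivot columns.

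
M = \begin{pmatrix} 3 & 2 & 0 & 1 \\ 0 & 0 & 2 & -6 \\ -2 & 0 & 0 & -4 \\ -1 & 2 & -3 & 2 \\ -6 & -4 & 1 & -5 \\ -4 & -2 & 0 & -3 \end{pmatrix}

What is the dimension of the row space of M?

3

Row reduce to echelon form.
R3 ← R3 + (2/3)·R1: [0, 4/3, 0, -10/3]
R4 ← R4 + (1/3)·R1: [0, 8/3, -3, 7/3]
R5 ← R5 + (2)·R1: [0, 0, 1, -3]
R6 ← R6 + (4/3)·R1: [0, 2/3, 0, -5/3]
Swap R2 ↔ R3
R4 ← R4 − (2)·R2: [0, 0, -3, 9]
R6 ← R6 − (1/2)·R2: [0, 0, 0, 0]
R4 ← R4 + (3/2)·R3: [0, 0, 0, 0]
R5 ← R5 − (1/2)·R3: [0, 0, 0, 0]
Echelon form has 3 nonzero rows, so rank(M) = 3.
The row space has dimension equal to the rank: 3.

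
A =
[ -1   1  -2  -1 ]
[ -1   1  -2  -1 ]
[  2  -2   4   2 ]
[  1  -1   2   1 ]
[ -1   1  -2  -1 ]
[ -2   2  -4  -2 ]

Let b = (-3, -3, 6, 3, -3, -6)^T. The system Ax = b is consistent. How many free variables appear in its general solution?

3

Row reduce the augmented matrix [A | b].
R2 ← R2 − R1: [0, 0, 0, 0, 0]
R3 ← R3 + (2)·R1: [0, 0, 0, 0, 0]
R4 ← R4 + R1: [0, 0, 0, 0, 0]
R5 ← R5 − R1: [0, 0, 0, 0, 0]
R6 ← R6 − (2)·R1: [0, 0, 0, 0, 0]
The echelon form has 1 nonzero rows, and every pivot lies in the first 4 columns, so rank(A) = rank([A|b]) = 1.
The system is consistent.
Free variables = (unknowns) − (rank) = 4 − 1 = 3.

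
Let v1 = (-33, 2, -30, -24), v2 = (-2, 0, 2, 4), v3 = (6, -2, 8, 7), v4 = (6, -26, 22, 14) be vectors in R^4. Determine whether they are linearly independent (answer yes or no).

Form the matrix with these vectors as rows and row reduce.
R2 ← R2 − (2/33)·R1: [0, -4/33, 42/11, 60/11]
R3 ← R3 + (2/11)·R1: [0, -18/11, 28/11, 29/11]
R4 ← R4 + (2/11)·R1: [0, -282/11, 182/11, 106/11]
R3 ← R3 − (27/2)·R2: [0, 0, -49, -71]
R4 ← R4 − (423/2)·R2: [0, 0, -791, -1144]
R4 ← R4 − (113/7)·R3: [0, 0, 0, 15/7]
4 nonzero rows, so the 4 vectors span a space of dimension 4.
Since 4 = 4, the vectors are linearly independent.

yes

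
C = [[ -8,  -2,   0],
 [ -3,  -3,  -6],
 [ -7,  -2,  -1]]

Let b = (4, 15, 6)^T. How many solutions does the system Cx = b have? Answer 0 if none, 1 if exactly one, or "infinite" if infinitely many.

Row reduce the augmented matrix [C | b].
R2 ← R2 − (3/8)·R1: [0, -9/4, -6, 27/2]
R3 ← R3 − (7/8)·R1: [0, -1/4, -1, 5/2]
R3 ← R3 − (1/9)·R2: [0, 0, -1/3, 1]
The echelon form has 3 nonzero rows, and every pivot lies in the first 3 columns, so rank(C) = rank([C|b]) = 3.
The system is consistent.
rank = 3 = number of unknowns, so the solution is unique.

1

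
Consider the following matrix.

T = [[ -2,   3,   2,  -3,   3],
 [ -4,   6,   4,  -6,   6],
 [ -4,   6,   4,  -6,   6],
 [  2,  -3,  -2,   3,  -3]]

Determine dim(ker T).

4

Row reduce to echelon form.
R2 ← R2 − (2)·R1: [0, 0, 0, 0, 0]
R3 ← R3 − (2)·R1: [0, 0, 0, 0, 0]
R4 ← R4 + R1: [0, 0, 0, 0, 0]
1 nonzero row, so rank(T) = 1.
T has 5 columns; by rank–nullity, nullity = 5 − 1 = 4.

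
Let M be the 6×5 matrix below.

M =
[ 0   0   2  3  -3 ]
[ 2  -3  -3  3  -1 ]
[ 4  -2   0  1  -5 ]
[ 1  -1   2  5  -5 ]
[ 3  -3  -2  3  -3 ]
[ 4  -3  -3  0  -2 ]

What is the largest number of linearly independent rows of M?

3

Row reduce to echelon form.
Swap R1 ↔ R2
R3 ← R3 − (2)·R1: [0, 4, 6, -5, -3]
R4 ← R4 − (1/2)·R1: [0, 1/2, 7/2, 7/2, -9/2]
R5 ← R5 − (3/2)·R1: [0, 3/2, 5/2, -3/2, -3/2]
R6 ← R6 − (2)·R1: [0, 3, 3, -6, 0]
Swap R2 ↔ R3
R4 ← R4 − (1/8)·R2: [0, 0, 11/4, 33/8, -33/8]
R5 ← R5 − (3/8)·R2: [0, 0, 1/4, 3/8, -3/8]
R6 ← R6 − (3/4)·R2: [0, 0, -3/2, -9/4, 9/4]
R4 ← R4 − (11/8)·R3: [0, 0, 0, 0, 0]
R5 ← R5 − (1/8)·R3: [0, 0, 0, 0, 0]
R6 ← R6 + (3/4)·R3: [0, 0, 0, 0, 0]
Echelon form has 3 nonzero rows, so rank(M) = 3.
The rank gives the maximum number of linearly independent rows: 3.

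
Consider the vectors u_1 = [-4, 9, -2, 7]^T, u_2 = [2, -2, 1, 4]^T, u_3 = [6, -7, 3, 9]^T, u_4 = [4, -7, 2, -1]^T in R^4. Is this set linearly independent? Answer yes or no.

no

Form the matrix with these vectors as rows and row reduce.
R2 ← R2 + (1/2)·R1: [0, 5/2, 0, 15/2]
R3 ← R3 + (3/2)·R1: [0, 13/2, 0, 39/2]
R4 ← R4 + R1: [0, 2, 0, 6]
R3 ← R3 − (13/5)·R2: [0, 0, 0, 0]
R4 ← R4 − (4/5)·R2: [0, 0, 0, 0]
2 nonzero rows, so the 4 vectors span a space of dimension 2.
Since 2 < 4, the vectors are linearly dependent.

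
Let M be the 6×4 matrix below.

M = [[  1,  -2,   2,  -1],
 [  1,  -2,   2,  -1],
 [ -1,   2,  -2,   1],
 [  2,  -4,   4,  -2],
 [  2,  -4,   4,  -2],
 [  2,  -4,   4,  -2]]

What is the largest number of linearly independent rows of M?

1

Row reduce to echelon form.
R2 ← R2 − R1: [0, 0, 0, 0]
R3 ← R3 + R1: [0, 0, 0, 0]
R4 ← R4 − (2)·R1: [0, 0, 0, 0]
R5 ← R5 − (2)·R1: [0, 0, 0, 0]
R6 ← R6 − (2)·R1: [0, 0, 0, 0]
Echelon form has 1 nonzero row, so rank(M) = 1.
The rank gives the maximum number of linearly independent rows: 1.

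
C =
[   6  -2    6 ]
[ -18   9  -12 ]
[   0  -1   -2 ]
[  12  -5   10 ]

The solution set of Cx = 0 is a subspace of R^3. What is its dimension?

1

Row reduce to echelon form.
R2 ← R2 + (3)·R1: [0, 3, 6]
R4 ← R4 − (2)·R1: [0, -1, -2]
R3 ← R3 + (1/3)·R2: [0, 0, 0]
R4 ← R4 + (1/3)·R2: [0, 0, 0]
2 nonzero rows, so rank(C) = 2.
C has 3 columns; by rank–nullity, nullity = 3 − 2 = 1.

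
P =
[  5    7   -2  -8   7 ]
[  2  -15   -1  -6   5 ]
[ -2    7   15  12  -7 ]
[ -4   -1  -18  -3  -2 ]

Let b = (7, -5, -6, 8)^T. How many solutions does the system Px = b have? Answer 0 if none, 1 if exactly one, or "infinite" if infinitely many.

Row reduce the augmented matrix [P | b].
R2 ← R2 − (2/5)·R1: [0, -89/5, -1/5, -14/5, 11/5, -39/5]
R3 ← R3 + (2/5)·R1: [0, 49/5, 71/5, 44/5, -21/5, -16/5]
R4 ← R4 + (4/5)·R1: [0, 23/5, -98/5, -47/5, 18/5, 68/5]
R3 ← R3 + (49/89)·R2: [0, 0, 1254/89, 646/89, -266/89, -667/89]
R4 ← R4 + (23/89)·R2: [0, 0, -1749/89, -901/89, 371/89, 1031/89]
R4 ← R4 + (53/38)·R3: [0, 0, 0, 0, 0, 43/38]
The echelon form has 4 nonzero rows; the last pivot sits in the augmented column, so rank(P) = 3 but rank([P|b]) = 4.
Since the ranks differ, the system is inconsistent.
It has no solutions.

0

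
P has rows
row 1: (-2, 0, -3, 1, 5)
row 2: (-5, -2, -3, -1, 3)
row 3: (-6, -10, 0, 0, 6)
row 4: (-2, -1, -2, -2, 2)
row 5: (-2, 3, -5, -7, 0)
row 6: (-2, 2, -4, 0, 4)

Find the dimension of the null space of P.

1

Row reduce to echelon form.
R2 ← R2 − (5/2)·R1: [0, -2, 9/2, -7/2, -19/2]
R3 ← R3 − (3)·R1: [0, -10, 9, -3, -9]
R4 ← R4 − R1: [0, -1, 1, -3, -3]
R5 ← R5 − R1: [0, 3, -2, -8, -5]
R6 ← R6 − R1: [0, 2, -1, -1, -1]
R3 ← R3 − (5)·R2: [0, 0, -27/2, 29/2, 77/2]
R4 ← R4 − (1/2)·R2: [0, 0, -5/4, -5/4, 7/4]
R5 ← R5 + (3/2)·R2: [0, 0, 19/4, -53/4, -77/4]
R6 ← R6 + R2: [0, 0, 7/2, -9/2, -21/2]
R4 ← R4 − (5/54)·R3: [0, 0, 0, -70/27, -49/27]
R5 ← R5 + (19/54)·R3: [0, 0, 0, -220/27, -154/27]
R6 ← R6 + (7/27)·R3: [0, 0, 0, -20/27, -14/27]
R5 ← R5 − (22/7)·R4: [0, 0, 0, 0, 0]
R6 ← R6 − (2/7)·R4: [0, 0, 0, 0, 0]
4 nonzero rows, so rank(P) = 4.
P has 5 columns; by rank–nullity, nullity = 5 − 4 = 1.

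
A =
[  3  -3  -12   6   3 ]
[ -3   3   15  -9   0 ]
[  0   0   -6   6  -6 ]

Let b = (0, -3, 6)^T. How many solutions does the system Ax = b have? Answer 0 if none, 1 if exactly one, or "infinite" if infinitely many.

infinite

Row reduce the augmented matrix [A | b].
R2 ← R2 + R1: [0, 0, 3, -3, 3, -3]
R3 ← R3 + (2)·R2: [0, 0, 0, 0, 0, 0]
The echelon form has 2 nonzero rows, and every pivot lies in the first 5 columns, so rank(A) = rank([A|b]) = 2.
The system is consistent.
rank = 2 < 5 unknowns, so there are infinitely many solutions.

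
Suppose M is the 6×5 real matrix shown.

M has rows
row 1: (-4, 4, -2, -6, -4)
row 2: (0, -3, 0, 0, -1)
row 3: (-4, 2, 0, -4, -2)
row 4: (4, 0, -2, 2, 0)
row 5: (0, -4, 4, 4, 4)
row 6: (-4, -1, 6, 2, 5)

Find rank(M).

Row reduce to echelon form.
R3 ← R3 − R1: [0, -2, 2, 2, 2]
R4 ← R4 + R1: [0, 4, -4, -4, -4]
R6 ← R6 − R1: [0, -5, 8, 8, 9]
R3 ← R3 − (2/3)·R2: [0, 0, 2, 2, 8/3]
R4 ← R4 + (4/3)·R2: [0, 0, -4, -4, -16/3]
R5 ← R5 − (4/3)·R2: [0, 0, 4, 4, 16/3]
R6 ← R6 − (5/3)·R2: [0, 0, 8, 8, 32/3]
R4 ← R4 + (2)·R3: [0, 0, 0, 0, 0]
R5 ← R5 − (2)·R3: [0, 0, 0, 0, 0]
R6 ← R6 − (4)·R3: [0, 0, 0, 0, 0]
Echelon form has 3 nonzero rows, so rank(M) = 3.

3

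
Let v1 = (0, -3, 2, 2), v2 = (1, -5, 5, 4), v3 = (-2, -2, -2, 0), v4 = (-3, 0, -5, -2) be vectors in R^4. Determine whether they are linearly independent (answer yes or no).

no

Form the matrix with these vectors as rows and row reduce.
Swap R1 ↔ R2
R3 ← R3 + (2)·R1: [0, -12, 8, 8]
R4 ← R4 + (3)·R1: [0, -15, 10, 10]
R3 ← R3 − (4)·R2: [0, 0, 0, 0]
R4 ← R4 − (5)·R2: [0, 0, 0, 0]
2 nonzero rows, so the 4 vectors span a space of dimension 2.
Since 2 < 4, the vectors are linearly dependent.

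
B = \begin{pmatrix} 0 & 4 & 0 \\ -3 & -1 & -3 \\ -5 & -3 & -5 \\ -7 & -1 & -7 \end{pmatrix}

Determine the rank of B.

Row reduce to echelon form.
Swap R1 ↔ R2
R3 ← R3 − (5/3)·R1: [0, -4/3, 0]
R4 ← R4 − (7/3)·R1: [0, 4/3, 0]
R3 ← R3 + (1/3)·R2: [0, 0, 0]
R4 ← R4 − (1/3)·R2: [0, 0, 0]
Echelon form has 2 nonzero rows, so rank(B) = 2.

2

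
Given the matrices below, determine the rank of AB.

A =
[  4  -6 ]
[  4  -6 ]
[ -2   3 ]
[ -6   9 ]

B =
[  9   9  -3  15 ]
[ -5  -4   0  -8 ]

1

First compute AB:
[[ 66,  60, -12, 108],
 [ 66,  60, -12, 108],
 [-33, -30,   6, -54],
 [-99, -90,  18, -162]]
Now row reduce the product.
R2 ← R2 − R1: [0, 0, 0, 0]
R3 ← R3 + (1/2)·R1: [0, 0, 0, 0]
R4 ← R4 + (3/2)·R1: [0, 0, 0, 0]
1 nonzero row, so rank(AB) = 1.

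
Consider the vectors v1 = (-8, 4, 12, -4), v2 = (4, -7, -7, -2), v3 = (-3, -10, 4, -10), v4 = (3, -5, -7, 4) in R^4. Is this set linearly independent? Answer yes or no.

yes

Form the matrix with these vectors as rows and row reduce.
R2 ← R2 + (1/2)·R1: [0, -5, -1, -4]
R3 ← R3 − (3/8)·R1: [0, -23/2, -1/2, -17/2]
R4 ← R4 + (3/8)·R1: [0, -7/2, -5/2, 5/2]
R3 ← R3 − (23/10)·R2: [0, 0, 9/5, 7/10]
R4 ← R4 − (7/10)·R2: [0, 0, -9/5, 53/10]
R4 ← R4 + R3: [0, 0, 0, 6]
4 nonzero rows, so the 4 vectors span a space of dimension 4.
Since 4 = 4, the vectors are linearly independent.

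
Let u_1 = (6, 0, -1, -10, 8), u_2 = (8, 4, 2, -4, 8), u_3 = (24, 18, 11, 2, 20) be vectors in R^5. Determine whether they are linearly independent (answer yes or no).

no

Form the matrix with these vectors as rows and row reduce.
R2 ← R2 − (4/3)·R1: [0, 4, 10/3, 28/3, -8/3]
R3 ← R3 − (4)·R1: [0, 18, 15, 42, -12]
R3 ← R3 − (9/2)·R2: [0, 0, 0, 0, 0]
2 nonzero rows, so the 3 vectors span a space of dimension 2.
Since 2 < 3, the vectors are linearly dependent.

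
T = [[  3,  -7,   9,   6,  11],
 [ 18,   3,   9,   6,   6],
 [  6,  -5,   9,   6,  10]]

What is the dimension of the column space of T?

2

Row reduce to echelon form.
R2 ← R2 − (6)·R1: [0, 45, -45, -30, -60]
R3 ← R3 − (2)·R1: [0, 9, -9, -6, -12]
R3 ← R3 − (1/5)·R2: [0, 0, 0, 0, 0]
Echelon form has 2 nonzero rows, so rank(T) = 2.
The column space has dimension equal to the rank: 2.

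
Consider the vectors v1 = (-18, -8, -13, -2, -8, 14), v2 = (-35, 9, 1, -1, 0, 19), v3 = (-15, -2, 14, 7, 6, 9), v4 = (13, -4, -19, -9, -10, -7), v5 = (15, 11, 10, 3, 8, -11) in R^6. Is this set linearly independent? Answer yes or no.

no

Form the matrix with these vectors as rows and row reduce.
R2 ← R2 − (35/18)·R1: [0, 221/9, 473/18, 26/9, 140/9, -74/9]
R3 ← R3 − (5/6)·R1: [0, 14/3, 149/6, 26/3, 38/3, -8/3]
R4 ← R4 + (13/18)·R1: [0, -88/9, -511/18, -94/9, -142/9, 28/9]
R5 ← R5 + (5/6)·R1: [0, 13/3, -5/6, 4/3, 4/3, 2/3]
R3 ← R3 − (42/221)·R2: [0, 0, 8769/442, 138/17, 2146/221, -244/221]
R4 ← R4 + (88/221)·R2: [0, 0, -7923/442, -158/17, -2118/221, -36/221]
R5 ← R5 − (3/17)·R2: [0, 0, -93/17, 14/17, -24/17, 36/17]
R4 ← R4 + (2641/2923)·R3: [0, 0, 0, -5728/2923, -64/79, -3392/2923]
R5 ← R5 + (806/2923)·R3: [0, 0, 0, 8950/2923, 100/79, 5300/2923]
R5 ← R5 + (25/16)·R4: [0, 0, 0, 0, 0, 0]
4 nonzero rows, so the 5 vectors span a space of dimension 4.
Since 4 < 5, the vectors are linearly dependent.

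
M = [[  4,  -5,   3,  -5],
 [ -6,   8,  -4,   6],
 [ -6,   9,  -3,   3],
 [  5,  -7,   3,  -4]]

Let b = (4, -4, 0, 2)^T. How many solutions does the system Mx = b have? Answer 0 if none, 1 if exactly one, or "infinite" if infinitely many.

Row reduce the augmented matrix [M | b].
R2 ← R2 + (3/2)·R1: [0, 1/2, 1/2, -3/2, 2]
R3 ← R3 + (3/2)·R1: [0, 3/2, 3/2, -9/2, 6]
R4 ← R4 − (5/4)·R1: [0, -3/4, -3/4, 9/4, -3]
R3 ← R3 − (3)·R2: [0, 0, 0, 0, 0]
R4 ← R4 + (3/2)·R2: [0, 0, 0, 0, 0]
The echelon form has 2 nonzero rows, and every pivot lies in the first 4 columns, so rank(M) = rank([M|b]) = 2.
The system is consistent.
rank = 2 < 4 unknowns, so there are infinitely many solutions.

infinite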